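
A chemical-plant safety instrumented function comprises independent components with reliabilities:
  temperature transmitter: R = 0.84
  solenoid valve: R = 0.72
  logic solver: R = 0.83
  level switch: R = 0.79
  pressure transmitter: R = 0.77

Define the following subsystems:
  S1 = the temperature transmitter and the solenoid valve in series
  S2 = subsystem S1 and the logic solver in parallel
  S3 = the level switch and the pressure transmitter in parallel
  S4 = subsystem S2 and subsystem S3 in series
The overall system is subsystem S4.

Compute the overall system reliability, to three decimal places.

Series (temperature transmitter and solenoid valve): 0.84000 × 0.72000 = 0.60480
Parallel ([0.60480] and logic solver): 1 − (1 − 0.60480)(1 − 0.83000) = 0.93282
Parallel (level switch and pressure transmitter): 1 − (1 − 0.79000)(1 − 0.77000) = 0.95170
Series ([0.93282] and [0.95170]): 0.93282 × 0.95170 = 0.888

0.888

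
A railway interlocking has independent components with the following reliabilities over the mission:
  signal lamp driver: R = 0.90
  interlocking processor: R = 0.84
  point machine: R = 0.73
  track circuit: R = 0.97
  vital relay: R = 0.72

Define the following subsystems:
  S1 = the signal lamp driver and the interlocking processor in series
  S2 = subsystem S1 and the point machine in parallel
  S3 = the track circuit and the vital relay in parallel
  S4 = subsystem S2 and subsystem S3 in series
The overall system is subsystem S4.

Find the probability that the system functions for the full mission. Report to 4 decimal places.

Series (signal lamp driver and interlocking processor): 0.900000 × 0.840000 = 0.756000
Parallel ([0.756000] and point machine): 1 − (1 − 0.756000)(1 − 0.730000) = 0.934120
Parallel (track circuit and vital relay): 1 − (1 − 0.970000)(1 − 0.720000) = 0.991600
Series ([0.934120] and [0.991600]): 0.934120 × 0.991600 = 0.9263

0.9263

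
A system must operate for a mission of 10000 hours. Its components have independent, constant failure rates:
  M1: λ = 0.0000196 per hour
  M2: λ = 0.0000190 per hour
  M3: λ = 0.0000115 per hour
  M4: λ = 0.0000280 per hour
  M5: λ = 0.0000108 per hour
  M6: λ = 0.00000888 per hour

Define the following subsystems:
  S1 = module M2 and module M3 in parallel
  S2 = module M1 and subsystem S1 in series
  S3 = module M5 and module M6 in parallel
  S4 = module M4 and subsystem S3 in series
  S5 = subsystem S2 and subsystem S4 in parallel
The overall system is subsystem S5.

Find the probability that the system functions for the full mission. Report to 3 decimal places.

0.951

R(M1) = exp(−0.0000196 × 10000) = 0.82201
R(M2) = exp(−0.0000190 × 10000) = 0.82696
R(M3) = exp(−0.0000115 × 10000) = 0.89137
R(M4) = exp(−0.0000280 × 10000) = 0.75578
R(M5) = exp(−0.0000108 × 10000) = 0.89763
R(M6) = exp(−0.00000888 × 10000) = 0.91503
Parallel (M2 and M3): 1 − (1 − 0.82696)(1 − 0.89137) = 0.98120
Series (M1 and [0.98120]): 0.82201 × 0.98120 = 0.80656
Parallel (M5 and M6): 1 − (1 − 0.89763)(1 − 0.91503) = 0.99130
Series (M4 and [0.99130]): 0.75578 × 0.99130 = 0.74920
Parallel ([0.80656] and [0.74920]): 1 − (1 − 0.80656)(1 − 0.74920) = 0.951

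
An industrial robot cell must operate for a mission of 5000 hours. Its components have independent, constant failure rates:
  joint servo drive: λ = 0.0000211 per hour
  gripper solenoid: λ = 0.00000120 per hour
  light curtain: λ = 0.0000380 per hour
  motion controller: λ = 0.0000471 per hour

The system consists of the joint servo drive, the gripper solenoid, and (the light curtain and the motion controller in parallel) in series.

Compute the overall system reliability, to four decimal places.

R(joint servo drive) = exp(−0.0000211 × 5000) = 0.899874
R(gripper solenoid) = exp(−0.00000120 × 5000) = 0.994018
R(light curtain) = exp(−0.0000380 × 5000) = 0.826959
R(motion controller) = exp(−0.0000471 × 5000) = 0.790176
Parallel (light curtain and motion controller): 1 − (1 − 0.826959)(1 − 0.790176) = 0.963692
Series (joint servo drive, gripper solenoid, and [0.963692]): 0.899874 × 0.994018 × 0.963692 = 0.8620

0.8620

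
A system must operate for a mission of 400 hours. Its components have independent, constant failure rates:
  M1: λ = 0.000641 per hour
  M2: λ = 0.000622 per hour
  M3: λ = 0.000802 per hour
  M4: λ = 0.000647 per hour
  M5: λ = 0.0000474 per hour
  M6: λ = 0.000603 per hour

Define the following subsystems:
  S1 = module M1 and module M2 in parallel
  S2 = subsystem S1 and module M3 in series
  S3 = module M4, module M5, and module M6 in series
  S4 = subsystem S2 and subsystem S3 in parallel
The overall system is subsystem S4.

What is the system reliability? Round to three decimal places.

R(M1) = exp(−0.000641 × 400) = 0.77383
R(M2) = exp(−0.000622 × 400) = 0.77974
R(M3) = exp(−0.000802 × 400) = 0.72557
R(M4) = exp(−0.000647 × 400) = 0.77198
R(M5) = exp(−0.0000474 × 400) = 0.98122
R(M6) = exp(−0.000603 × 400) = 0.78568
Parallel (M1 and M2): 1 − (1 − 0.77383)(1 − 0.77974) = 0.95018
Series ([0.95018] and M3): 0.95018 × 0.72557 = 0.68942
Series (M4, M5, and M6): 0.77198 × 0.98122 × 0.78568 = 0.59514
Parallel ([0.68942] and [0.59514]): 1 − (1 − 0.68942)(1 − 0.59514) = 0.874

0.874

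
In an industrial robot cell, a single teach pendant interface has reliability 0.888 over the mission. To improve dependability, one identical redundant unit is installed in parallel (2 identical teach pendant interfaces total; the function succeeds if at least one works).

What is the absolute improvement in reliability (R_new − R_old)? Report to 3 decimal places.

R_before = 0.888
R_after = 1 − (1 − 0.888)^2 = 0.987
ΔR = 0.987 − 0.888 = 0.099

0.099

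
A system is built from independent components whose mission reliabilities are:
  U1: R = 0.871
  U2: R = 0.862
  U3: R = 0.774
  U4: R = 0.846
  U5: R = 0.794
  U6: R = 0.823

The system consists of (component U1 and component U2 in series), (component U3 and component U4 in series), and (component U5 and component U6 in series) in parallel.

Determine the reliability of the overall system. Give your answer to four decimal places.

0.9702

Series (U1 and U2): 0.871000 × 0.862000 = 0.750802
Series (U3 and U4): 0.774000 × 0.846000 = 0.654804
Series (U5 and U6): 0.794000 × 0.823000 = 0.653462
Parallel ([0.750802], [0.654804], and [0.653462]): 1 − (1 − 0.750802)(1 − 0.654804)(1 − 0.653462) = 0.9702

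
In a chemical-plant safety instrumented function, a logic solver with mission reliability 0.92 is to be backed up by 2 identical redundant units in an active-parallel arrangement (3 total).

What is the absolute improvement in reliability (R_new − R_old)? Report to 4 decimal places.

R_before = 0.92
R_after = 1 − (1 − 0.92)^3 = 0.9995
ΔR = 0.9995 − 0.92 = 0.0795

0.0795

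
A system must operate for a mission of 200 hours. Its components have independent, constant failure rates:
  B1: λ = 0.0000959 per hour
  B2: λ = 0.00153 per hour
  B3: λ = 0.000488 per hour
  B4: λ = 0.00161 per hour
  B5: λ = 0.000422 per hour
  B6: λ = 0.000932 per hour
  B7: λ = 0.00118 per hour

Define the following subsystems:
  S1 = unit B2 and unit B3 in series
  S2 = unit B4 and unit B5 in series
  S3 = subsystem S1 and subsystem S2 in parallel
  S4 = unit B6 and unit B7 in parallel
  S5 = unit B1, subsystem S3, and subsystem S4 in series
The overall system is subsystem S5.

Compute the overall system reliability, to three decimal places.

0.841

R(B1) = exp(−0.0000959 × 200) = 0.98100
R(B2) = exp(−0.00153 × 200) = 0.73639
R(B3) = exp(−0.000488 × 200) = 0.90701
R(B4) = exp(−0.00161 × 200) = 0.72470
R(B5) = exp(−0.000422 × 200) = 0.91906
R(B6) = exp(−0.000932 × 200) = 0.82994
R(B7) = exp(−0.00118 × 200) = 0.78978
Series (B2 and B3): 0.73639 × 0.90701 = 0.66791
Series (B4 and B5): 0.72470 × 0.91906 = 0.66604
Parallel ([0.66791] and [0.66604]): 1 − (1 − 0.66791)(1 − 0.66604) = 0.88910
Parallel (B6 and B7): 1 − (1 − 0.82994)(1 − 0.78978) = 0.96425
Series (B1, [0.88910], and [0.96425]): 0.98100 × 0.88910 × 0.96425 = 0.841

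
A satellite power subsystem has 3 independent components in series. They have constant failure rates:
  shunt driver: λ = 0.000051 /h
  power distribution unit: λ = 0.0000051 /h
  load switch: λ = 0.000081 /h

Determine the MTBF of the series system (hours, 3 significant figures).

Series of exponential components: λ_sys = Σ λ_i
λ_sys = 0.000051 + 0.0000051 + 0.000081 = 1.3710e-04 /h
MTBF = 1 / λ_sys = 7290 h

7290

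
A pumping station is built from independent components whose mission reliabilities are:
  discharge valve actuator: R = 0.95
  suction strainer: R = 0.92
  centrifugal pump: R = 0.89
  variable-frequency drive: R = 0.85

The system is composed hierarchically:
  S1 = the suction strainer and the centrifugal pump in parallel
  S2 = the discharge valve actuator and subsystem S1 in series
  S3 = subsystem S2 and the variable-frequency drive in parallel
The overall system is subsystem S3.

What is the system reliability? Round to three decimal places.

Parallel (suction strainer and centrifugal pump): 1 − (1 − 0.92000)(1 − 0.89000) = 0.99120
Series (discharge valve actuator and [0.99120]): 0.95000 × 0.99120 = 0.94164
Parallel ([0.94164] and variable-frequency drive): 1 − (1 − 0.94164)(1 − 0.85000) = 0.991

0.991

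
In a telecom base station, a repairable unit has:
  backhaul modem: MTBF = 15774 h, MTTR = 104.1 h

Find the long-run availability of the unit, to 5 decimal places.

A(backhaul modem) = MTBF/(MTBF+MTTR) = 15774/(15774+104.1) = 0.99344

0.99344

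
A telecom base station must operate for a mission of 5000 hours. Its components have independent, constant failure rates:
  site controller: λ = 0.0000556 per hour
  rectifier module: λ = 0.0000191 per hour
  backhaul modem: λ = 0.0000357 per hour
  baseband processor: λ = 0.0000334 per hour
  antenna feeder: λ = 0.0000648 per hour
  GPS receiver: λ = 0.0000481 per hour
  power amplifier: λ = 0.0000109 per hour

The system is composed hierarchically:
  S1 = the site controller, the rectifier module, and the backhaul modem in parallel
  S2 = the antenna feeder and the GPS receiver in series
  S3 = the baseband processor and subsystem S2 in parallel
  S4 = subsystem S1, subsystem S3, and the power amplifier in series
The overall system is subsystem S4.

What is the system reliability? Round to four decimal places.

0.8809

R(site controller) = exp(−0.0000556 × 5000) = 0.757297
R(rectifier module) = exp(−0.0000191 × 5000) = 0.908918
R(backhaul modem) = exp(−0.0000357 × 5000) = 0.836524
R(baseband processor) = exp(−0.0000334 × 5000) = 0.846200
R(antenna feeder) = exp(−0.0000648 × 5000) = 0.723250
R(GPS receiver) = exp(−0.0000481 × 5000) = 0.786235
R(power amplifier) = exp(−0.0000109 × 5000) = 0.946959
Parallel (site controller, rectifier module, and backhaul modem): 1 − (1 − 0.757297)(1 − 0.908918)(1 − 0.836524) = 0.996386
Series (antenna feeder and GPS receiver): 0.723250 × 0.786235 = 0.568644
Parallel (baseband processor and [0.568644]): 1 − (1 − 0.846200)(1 − 0.568644) = 0.933657
Series ([0.996386], [0.933657], and power amplifier): 0.996386 × 0.933657 × 0.946959 = 0.8809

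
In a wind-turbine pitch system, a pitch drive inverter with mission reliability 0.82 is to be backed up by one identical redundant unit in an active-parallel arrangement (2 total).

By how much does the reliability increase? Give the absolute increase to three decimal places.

R_before = 0.82
R_after = 1 − (1 − 0.82)^2 = 0.968
ΔR = 0.968 − 0.82 = 0.148

0.148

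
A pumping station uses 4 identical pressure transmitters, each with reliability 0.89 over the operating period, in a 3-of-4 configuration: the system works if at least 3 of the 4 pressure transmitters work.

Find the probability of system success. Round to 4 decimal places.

0.9376

R = Σ_{i=3}^{4} C(4,i) p^i (1−p)^{4−i} with p = 0.89
C(4,3)·0.89^3·0.11^1 = 0.310186
C(4,4)·0.89^4·0.11^0 = 0.627422
Sum = 0.9376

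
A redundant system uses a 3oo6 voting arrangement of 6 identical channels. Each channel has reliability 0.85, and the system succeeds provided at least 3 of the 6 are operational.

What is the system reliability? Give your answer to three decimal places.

0.994

R = Σ_{i=3}^{6} C(6,i) p^i (1−p)^{6−i} with p = 0.85
C(6,3)·0.85^3·0.15^3 = 0.04145
C(6,4)·0.85^4·0.15^2 = 0.17618
C(6,5)·0.85^5·0.15^1 = 0.39933
C(6,6)·0.85^6·0.15^0 = 0.37715
Sum = 0.994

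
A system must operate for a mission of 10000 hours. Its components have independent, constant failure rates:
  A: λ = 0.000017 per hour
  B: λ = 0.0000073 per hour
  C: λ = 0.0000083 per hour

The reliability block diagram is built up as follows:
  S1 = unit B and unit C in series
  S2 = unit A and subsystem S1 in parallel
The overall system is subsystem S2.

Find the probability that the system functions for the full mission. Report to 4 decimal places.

0.9774

R(A) = exp(−0.000017 × 10000) = 0.843665
R(B) = exp(−0.0000073 × 10000) = 0.929601
R(C) = exp(−0.0000083 × 10000) = 0.920351
Series (B and C): 0.929601 × 0.920351 = 0.855559
Parallel (A and [0.855559]): 1 − (1 − 0.843665)(1 − 0.855559) = 0.9774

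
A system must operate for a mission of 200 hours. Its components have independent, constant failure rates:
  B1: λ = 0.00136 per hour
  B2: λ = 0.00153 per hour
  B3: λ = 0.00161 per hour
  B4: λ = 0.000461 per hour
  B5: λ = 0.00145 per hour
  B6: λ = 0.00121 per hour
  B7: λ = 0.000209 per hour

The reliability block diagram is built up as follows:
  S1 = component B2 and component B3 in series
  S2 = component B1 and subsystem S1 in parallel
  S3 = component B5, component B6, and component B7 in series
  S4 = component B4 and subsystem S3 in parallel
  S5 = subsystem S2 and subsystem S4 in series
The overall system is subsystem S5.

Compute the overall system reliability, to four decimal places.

R(B1) = exp(−0.00136 × 200) = 0.761854
R(B2) = exp(−0.00153 × 200) = 0.736387
R(B3) = exp(−0.00161 × 200) = 0.724698
R(B4) = exp(−0.000461 × 200) = 0.911923
R(B5) = exp(−0.00145 × 200) = 0.748264
R(B6) = exp(−0.00121 × 200) = 0.785056
R(B7) = exp(−0.000209 × 200) = 0.959062
Series (B2 and B3): 0.736387 × 0.724698 = 0.533658
Parallel (B1 and [0.533658]): 1 − (1 − 0.761854)(1 − 0.533658) = 0.888943
Series (B5, B6, and B7): 0.748264 × 0.785056 × 0.959062 = 0.563381
Parallel (B4 and [0.563381]): 1 − (1 − 0.911923)(1 − 0.563381) = 0.961544
Series ([0.888943] and [0.961544]): 0.888943 × 0.961544 = 0.8548

0.8548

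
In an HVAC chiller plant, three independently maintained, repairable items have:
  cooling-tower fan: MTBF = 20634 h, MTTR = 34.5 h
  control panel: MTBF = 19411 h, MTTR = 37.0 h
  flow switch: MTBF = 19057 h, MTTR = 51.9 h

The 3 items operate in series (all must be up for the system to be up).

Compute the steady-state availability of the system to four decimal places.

A(cooling-tower fan) = MTBF/(MTBF+MTTR) = 20634/(20634+34.5) = 0.998331
A(control panel) = MTBF/(MTBF+MTTR) = 19411/(19411+37.0) = 0.998097
A(flow switch) = MTBF/(MTBF+MTTR) = 19057/(19057+51.9) = 0.997284
Series availability: 0.998331 × 0.998097 × 0.997284 = 0.9937

0.9937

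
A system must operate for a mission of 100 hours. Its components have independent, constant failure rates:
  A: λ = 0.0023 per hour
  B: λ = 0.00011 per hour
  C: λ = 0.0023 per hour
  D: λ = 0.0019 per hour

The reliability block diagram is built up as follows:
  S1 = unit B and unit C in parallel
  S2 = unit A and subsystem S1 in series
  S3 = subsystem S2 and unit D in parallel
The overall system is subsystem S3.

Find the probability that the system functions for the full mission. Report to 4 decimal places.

0.9641

R(A) = exp(−0.0023 × 100) = 0.794534
R(B) = exp(−0.00011 × 100) = 0.989060
R(C) = exp(−0.0023 × 100) = 0.794534
R(D) = exp(−0.0019 × 100) = 0.826959
Parallel (B and C): 1 − (1 − 0.989060)(1 − 0.794534) = 0.997752
Series (A and [0.997752]): 0.794534 × 0.997752 = 0.792748
Parallel ([0.792748] and D): 1 − (1 − 0.792748)(1 − 0.826959) = 0.9641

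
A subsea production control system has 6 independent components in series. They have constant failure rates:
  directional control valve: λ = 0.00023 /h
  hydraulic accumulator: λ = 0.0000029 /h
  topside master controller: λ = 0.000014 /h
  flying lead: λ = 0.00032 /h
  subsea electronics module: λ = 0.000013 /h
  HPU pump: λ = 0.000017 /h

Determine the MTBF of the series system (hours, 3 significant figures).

1680

Series of exponential components: λ_sys = Σ λ_i
λ_sys = 0.00023 + 0.0000029 + 0.000014 + 0.00032 + 0.000013 + 0.000017 = 5.9690e-04 /h
MTBF = 1 / λ_sys = 1680 h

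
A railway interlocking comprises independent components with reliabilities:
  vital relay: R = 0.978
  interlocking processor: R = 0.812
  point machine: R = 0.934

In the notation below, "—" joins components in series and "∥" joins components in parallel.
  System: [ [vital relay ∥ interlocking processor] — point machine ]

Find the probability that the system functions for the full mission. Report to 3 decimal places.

0.930

Parallel (vital relay and interlocking processor): 1 − (1 − 0.97800)(1 − 0.81200) = 0.99586
Series ([0.99586] and point machine): 0.99586 × 0.93400 = 0.930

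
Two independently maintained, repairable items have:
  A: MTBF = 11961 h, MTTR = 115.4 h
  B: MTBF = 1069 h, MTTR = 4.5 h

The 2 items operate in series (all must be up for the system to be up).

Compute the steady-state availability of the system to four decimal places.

A(A) = MTBF/(MTBF+MTTR) = 11961/(11961+115.4) = 0.990444
A(B) = MTBF/(MTBF+MTTR) = 1069/(1069+4.5) = 0.995808
Series availability: 0.990444 × 0.995808 = 0.9863

0.9863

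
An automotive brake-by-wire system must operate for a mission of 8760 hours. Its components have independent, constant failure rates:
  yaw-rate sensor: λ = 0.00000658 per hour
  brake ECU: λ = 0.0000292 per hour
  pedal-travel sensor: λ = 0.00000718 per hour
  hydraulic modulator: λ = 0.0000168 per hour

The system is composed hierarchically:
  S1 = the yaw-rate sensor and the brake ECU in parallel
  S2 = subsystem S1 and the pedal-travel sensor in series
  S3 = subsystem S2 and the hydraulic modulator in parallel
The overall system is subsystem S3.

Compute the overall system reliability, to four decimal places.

R(yaw-rate sensor) = exp(−0.00000658 × 8760) = 0.943989
R(brake ECU) = exp(−0.0000292 × 8760) = 0.774303
R(pedal-travel sensor) = exp(−0.00000718 × 8760) = 0.939040
R(hydraulic modulator) = exp(−0.0000168 × 8760) = 0.863149
Parallel (yaw-rate sensor and brake ECU): 1 − (1 − 0.943989)(1 − 0.774303) = 0.987358
Series ([0.987358] and pedal-travel sensor): 0.987358 × 0.939040 = 0.927169
Parallel ([0.927169] and hydraulic modulator): 1 − (1 − 0.927169)(1 − 0.863149) = 0.9900

0.9900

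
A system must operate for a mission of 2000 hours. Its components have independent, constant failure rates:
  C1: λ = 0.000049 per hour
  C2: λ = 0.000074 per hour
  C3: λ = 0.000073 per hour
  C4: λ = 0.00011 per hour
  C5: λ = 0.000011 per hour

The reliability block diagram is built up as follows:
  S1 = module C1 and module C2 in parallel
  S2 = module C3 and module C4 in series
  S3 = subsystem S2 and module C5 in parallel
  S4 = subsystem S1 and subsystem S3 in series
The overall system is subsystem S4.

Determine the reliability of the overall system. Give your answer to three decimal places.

0.981

R(C1) = exp(−0.000049 × 2000) = 0.90665
R(C2) = exp(−0.000074 × 2000) = 0.86243
R(C3) = exp(−0.000073 × 2000) = 0.86416
R(C4) = exp(−0.00011 × 2000) = 0.80252
R(C5) = exp(−0.000011 × 2000) = 0.97824
Parallel (C1 and C2): 1 − (1 − 0.90665)(1 − 0.86243) = 0.98716
Series (C3 and C4): 0.86416 × 0.80252 = 0.69351
Parallel ([0.69351] and C5): 1 − (1 − 0.69351)(1 − 0.97824) = 0.99333
Series ([0.98716] and [0.99333]): 0.98716 × 0.99333 = 0.981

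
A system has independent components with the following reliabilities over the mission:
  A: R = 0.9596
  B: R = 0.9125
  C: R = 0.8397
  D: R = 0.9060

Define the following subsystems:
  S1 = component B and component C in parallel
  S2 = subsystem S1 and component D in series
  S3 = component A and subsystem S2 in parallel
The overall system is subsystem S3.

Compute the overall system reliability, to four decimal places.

Parallel (B and C): 1 − (1 − 0.912500)(1 − 0.839700) = 0.985974
Series ([0.985974] and D): 0.985974 × 0.906000 = 0.893292
Parallel (A and [0.893292]): 1 − (1 − 0.959600)(1 − 0.893292) = 0.9957

0.9957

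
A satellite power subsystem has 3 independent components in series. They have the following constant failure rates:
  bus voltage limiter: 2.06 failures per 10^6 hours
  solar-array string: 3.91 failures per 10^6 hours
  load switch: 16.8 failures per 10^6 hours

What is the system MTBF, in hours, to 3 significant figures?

43900

Series of exponential components: λ_sys = Σ λ_i
λ_sys = 0.00000206 + 0.00000391 + 0.0000168 = 2.2770e-05 /h
MTBF = 1 / λ_sys = 43900 h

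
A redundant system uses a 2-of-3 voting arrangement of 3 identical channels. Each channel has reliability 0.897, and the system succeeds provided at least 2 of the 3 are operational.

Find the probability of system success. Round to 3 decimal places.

R = Σ_{i=2}^{3} C(3,i) p^i (1−p)^{3−i} with p = 0.897
C(3,2)·0.897^2·0.103^1 = 0.24862
C(3,3)·0.897^3·0.103^0 = 0.72173
Sum = 0.970

0.970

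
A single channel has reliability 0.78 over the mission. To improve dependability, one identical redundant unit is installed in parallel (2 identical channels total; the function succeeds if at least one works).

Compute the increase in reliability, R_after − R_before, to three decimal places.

R_before = 0.78
R_after = 1 − (1 − 0.78)^2 = 0.952
ΔR = 0.952 − 0.78 = 0.172

0.172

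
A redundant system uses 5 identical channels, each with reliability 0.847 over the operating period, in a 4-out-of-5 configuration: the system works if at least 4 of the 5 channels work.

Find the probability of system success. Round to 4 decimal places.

0.8297

R = Σ_{i=4}^{5} C(5,i) p^i (1−p)^{5−i} with p = 0.847
C(5,4)·0.847^4·0.153^1 = 0.393727
C(5,5)·0.847^5·0.153^0 = 0.435930
Sum = 0.8297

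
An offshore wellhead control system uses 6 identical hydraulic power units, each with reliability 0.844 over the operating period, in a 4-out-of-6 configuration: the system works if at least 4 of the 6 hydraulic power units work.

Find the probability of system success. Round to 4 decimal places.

R = Σ_{i=4}^{6} C(6,i) p^i (1−p)^{6−i} with p = 0.844
C(6,4)·0.844^4·0.156^2 = 0.185230
C(6,5)·0.844^5·0.156^1 = 0.400856
C(6,6)·0.844^6·0.156^0 = 0.361455
Sum = 0.9475

0.9475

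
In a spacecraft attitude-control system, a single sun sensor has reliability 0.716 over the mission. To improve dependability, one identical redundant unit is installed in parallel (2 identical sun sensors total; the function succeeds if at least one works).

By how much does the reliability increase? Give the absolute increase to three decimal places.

R_before = 0.716
R_after = 1 − (1 − 0.716)^2 = 0.919
ΔR = 0.919 − 0.716 = 0.203

0.203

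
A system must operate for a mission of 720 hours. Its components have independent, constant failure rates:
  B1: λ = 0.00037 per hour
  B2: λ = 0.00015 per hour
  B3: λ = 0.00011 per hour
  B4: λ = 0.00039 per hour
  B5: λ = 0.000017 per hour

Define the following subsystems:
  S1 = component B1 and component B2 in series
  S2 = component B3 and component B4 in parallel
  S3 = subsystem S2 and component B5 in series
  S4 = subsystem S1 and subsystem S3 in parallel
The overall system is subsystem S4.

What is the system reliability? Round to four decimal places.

R(B1) = exp(−0.00037 × 720) = 0.766133
R(B2) = exp(−0.00015 × 720) = 0.897628
R(B3) = exp(−0.00011 × 720) = 0.923855
R(B4) = exp(−0.00039 × 720) = 0.755179
R(B5) = exp(−0.000017 × 720) = 0.987835
Series (B1 and B2): 0.766133 × 0.897628 = 0.687702
Parallel (B3 and B4): 1 − (1 − 0.923855)(1 − 0.755179) = 0.981358
Series ([0.981358] and B5): 0.981358 × 0.987835 = 0.969420
Parallel ([0.687702] and [0.969420]): 1 − (1 − 0.687702)(1 − 0.969420) = 0.9904

0.9904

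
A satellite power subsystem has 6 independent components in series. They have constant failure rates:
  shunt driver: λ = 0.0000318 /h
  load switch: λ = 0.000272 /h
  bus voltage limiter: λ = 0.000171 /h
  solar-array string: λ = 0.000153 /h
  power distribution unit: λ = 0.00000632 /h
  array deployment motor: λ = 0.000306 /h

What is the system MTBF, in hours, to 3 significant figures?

1060

Series of exponential components: λ_sys = Σ λ_i
λ_sys = 0.0000318 + 0.000272 + 0.000171 + 0.000153 + 0.00000632 + 0.000306 = 9.4012e-04 /h
MTBF = 1 / λ_sys = 1060 h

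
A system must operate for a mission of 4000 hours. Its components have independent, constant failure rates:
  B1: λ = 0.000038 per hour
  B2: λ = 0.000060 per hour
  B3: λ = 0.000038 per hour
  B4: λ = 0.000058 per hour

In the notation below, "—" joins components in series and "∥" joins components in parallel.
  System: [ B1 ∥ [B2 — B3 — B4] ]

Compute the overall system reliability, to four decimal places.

R(B1) = exp(−0.000038 × 4000) = 0.858988
R(B2) = exp(−0.000060 × 4000) = 0.786628
R(B3) = exp(−0.000038 × 4000) = 0.858988
R(B4) = exp(−0.000058 × 4000) = 0.792946
Series (B2, B3, and B4): 0.786628 × 0.858988 × 0.792946 = 0.535797
Parallel (B1 and [0.535797]): 1 − (1 − 0.858988)(1 − 0.535797) = 0.9345

0.9345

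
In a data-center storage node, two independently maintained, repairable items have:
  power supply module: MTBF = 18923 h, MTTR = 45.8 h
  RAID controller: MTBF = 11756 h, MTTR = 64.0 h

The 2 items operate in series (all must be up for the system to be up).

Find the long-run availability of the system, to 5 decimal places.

0.99218

A(power supply module) = MTBF/(MTBF+MTTR) = 18923/(18923+45.8) = 0.997586
A(RAID controller) = MTBF/(MTBF+MTTR) = 11756/(11756+64.0) = 0.994585
Series availability: 0.997586 × 0.994585 = 0.99218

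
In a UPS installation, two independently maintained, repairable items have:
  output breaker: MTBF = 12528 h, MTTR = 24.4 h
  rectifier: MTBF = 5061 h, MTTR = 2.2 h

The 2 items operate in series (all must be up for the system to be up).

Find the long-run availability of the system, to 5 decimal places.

A(output breaker) = MTBF/(MTBF+MTTR) = 12528/(12528+24.4) = 0.998056
A(rectifier) = MTBF/(MTBF+MTTR) = 5061/(5061+2.2) = 0.999565
Series availability: 0.998056 × 0.999565 = 0.99762

0.99762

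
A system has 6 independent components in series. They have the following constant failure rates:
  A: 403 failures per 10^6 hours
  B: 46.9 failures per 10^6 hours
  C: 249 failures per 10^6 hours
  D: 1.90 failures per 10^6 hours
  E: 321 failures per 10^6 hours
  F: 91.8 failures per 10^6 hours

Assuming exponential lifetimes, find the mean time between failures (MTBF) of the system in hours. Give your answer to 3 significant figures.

Series of exponential components: λ_sys = Σ λ_i
λ_sys = 0.000403 + 0.0000469 + 0.000249 + 0.00000190 + 0.000321 + 0.0000918 = 1.1136e-03 /h
MTBF = 1 / λ_sys = 898 h

898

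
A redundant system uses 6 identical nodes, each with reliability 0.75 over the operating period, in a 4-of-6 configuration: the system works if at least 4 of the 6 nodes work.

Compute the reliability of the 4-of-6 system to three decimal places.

R = Σ_{i=4}^{6} C(6,i) p^i (1−p)^{6−i} with p = 0.75
C(6,4)·0.75^4·0.25^2 = 0.29663
C(6,5)·0.75^5·0.25^1 = 0.35596
C(6,6)·0.75^6·0.25^0 = 0.17798
Sum = 0.831

0.831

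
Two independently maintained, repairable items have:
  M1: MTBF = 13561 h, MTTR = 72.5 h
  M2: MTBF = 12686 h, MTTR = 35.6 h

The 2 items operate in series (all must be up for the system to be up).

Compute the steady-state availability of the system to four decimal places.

0.9919

A(M1) = MTBF/(MTBF+MTTR) = 13561/(13561+72.5) = 0.994682
A(M2) = MTBF/(MTBF+MTTR) = 12686/(12686+35.6) = 0.997202
Series availability: 0.994682 × 0.997202 = 0.9919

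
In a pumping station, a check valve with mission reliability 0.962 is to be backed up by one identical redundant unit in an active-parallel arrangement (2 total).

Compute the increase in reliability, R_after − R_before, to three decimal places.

R_before = 0.962
R_after = 1 − (1 − 0.962)^2 = 0.999
ΔR = 0.999 − 0.962 = 0.037

0.037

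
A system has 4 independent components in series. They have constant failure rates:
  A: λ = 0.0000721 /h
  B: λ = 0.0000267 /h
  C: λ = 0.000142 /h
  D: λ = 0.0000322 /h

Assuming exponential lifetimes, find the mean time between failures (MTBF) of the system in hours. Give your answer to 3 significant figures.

Series of exponential components: λ_sys = Σ λ_i
λ_sys = 0.0000721 + 0.0000267 + 0.000142 + 0.0000322 = 2.7300e-04 /h
MTBF = 1 / λ_sys = 3660 h

3660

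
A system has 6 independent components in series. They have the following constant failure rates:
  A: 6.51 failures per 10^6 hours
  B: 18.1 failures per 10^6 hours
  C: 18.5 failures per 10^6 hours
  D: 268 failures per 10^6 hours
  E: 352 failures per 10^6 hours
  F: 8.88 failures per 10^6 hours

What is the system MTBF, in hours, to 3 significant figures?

Series of exponential components: λ_sys = Σ λ_i
λ_sys = 0.00000651 + 0.0000181 + 0.0000185 + 0.000268 + 0.000352 + 0.00000888 = 6.7199e-04 /h
MTBF = 1 / λ_sys = 1490 h

1490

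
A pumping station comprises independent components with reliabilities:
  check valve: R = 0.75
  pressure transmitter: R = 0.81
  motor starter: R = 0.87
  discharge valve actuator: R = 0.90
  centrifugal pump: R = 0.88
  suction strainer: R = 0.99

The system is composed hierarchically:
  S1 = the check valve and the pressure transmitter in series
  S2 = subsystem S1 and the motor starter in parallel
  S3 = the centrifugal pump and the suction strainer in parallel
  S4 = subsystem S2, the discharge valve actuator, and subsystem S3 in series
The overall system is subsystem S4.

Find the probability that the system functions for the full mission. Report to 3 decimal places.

0.853

Series (check valve and pressure transmitter): 0.75000 × 0.81000 = 0.60750
Parallel ([0.60750] and motor starter): 1 − (1 − 0.60750)(1 − 0.87000) = 0.94898
Parallel (centrifugal pump and suction strainer): 1 − (1 − 0.88000)(1 − 0.99000) = 0.99880
Series ([0.94898], discharge valve actuator, and [0.99880]): 0.94898 × 0.90000 × 0.99880 = 0.853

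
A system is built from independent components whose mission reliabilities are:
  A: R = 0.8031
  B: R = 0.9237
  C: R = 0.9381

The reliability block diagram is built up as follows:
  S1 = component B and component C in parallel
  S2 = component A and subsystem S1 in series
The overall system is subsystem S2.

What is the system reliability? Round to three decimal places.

0.799

Parallel (B and C): 1 − (1 − 0.92370)(1 − 0.93810) = 0.99528
Series (A and [0.99528]): 0.80310 × 0.99528 = 0.799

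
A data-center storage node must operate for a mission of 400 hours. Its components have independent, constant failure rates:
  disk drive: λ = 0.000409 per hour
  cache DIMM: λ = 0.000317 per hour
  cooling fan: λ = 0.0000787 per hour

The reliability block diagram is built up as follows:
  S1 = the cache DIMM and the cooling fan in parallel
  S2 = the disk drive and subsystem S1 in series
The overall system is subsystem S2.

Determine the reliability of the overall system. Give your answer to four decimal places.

0.8459

R(disk drive) = exp(−0.000409 × 400) = 0.849082
R(cache DIMM) = exp(−0.000317 × 400) = 0.880910
R(cooling fan) = exp(−0.0000787 × 400) = 0.969010
Parallel (cache DIMM and cooling fan): 1 − (1 − 0.880910)(1 − 0.969010) = 0.996309
Series (disk drive and [0.996309]): 0.849082 × 0.996309 = 0.8459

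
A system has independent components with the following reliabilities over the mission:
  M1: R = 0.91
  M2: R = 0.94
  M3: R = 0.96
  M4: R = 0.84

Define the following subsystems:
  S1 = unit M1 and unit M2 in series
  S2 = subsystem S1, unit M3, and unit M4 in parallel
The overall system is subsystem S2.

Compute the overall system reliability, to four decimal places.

Series (M1 and M2): 0.910000 × 0.940000 = 0.855400
Parallel ([0.855400], M3, and M4): 1 − (1 − 0.855400)(1 − 0.960000)(1 − 0.840000) = 0.9991

0.9991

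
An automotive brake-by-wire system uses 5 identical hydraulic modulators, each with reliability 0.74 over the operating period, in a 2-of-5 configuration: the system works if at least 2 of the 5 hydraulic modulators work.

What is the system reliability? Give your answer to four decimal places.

R = Σ_{i=2}^{5} C(5,i) p^i (1−p)^{5−i} with p = 0.74
C(5,2)·0.74^2·0.26^3 = 0.096246
C(5,3)·0.74^3·0.26^2 = 0.273931
C(5,4)·0.74^4·0.26^1 = 0.389825
C(5,5)·0.74^5·0.26^0 = 0.221901
Sum = 0.9819

0.9819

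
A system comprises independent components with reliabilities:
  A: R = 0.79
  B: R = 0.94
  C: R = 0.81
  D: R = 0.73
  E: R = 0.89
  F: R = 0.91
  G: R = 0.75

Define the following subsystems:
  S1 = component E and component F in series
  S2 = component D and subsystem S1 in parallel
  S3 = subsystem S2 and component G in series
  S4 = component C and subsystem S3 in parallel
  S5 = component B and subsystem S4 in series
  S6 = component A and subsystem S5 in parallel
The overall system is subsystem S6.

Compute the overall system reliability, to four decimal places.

Series (E and F): 0.890000 × 0.910000 = 0.809900
Parallel (D and [0.809900]): 1 − (1 − 0.730000)(1 − 0.809900) = 0.948673
Series ([0.948673] and G): 0.948673 × 0.750000 = 0.711505
Parallel (C and [0.711505]): 1 − (1 − 0.810000)(1 − 0.711505) = 0.945186
Series (B and [0.945186]): 0.940000 × 0.945186 = 0.888475
Parallel (A and [0.888475]): 1 − (1 − 0.790000)(1 − 0.888475) = 0.9766

0.9766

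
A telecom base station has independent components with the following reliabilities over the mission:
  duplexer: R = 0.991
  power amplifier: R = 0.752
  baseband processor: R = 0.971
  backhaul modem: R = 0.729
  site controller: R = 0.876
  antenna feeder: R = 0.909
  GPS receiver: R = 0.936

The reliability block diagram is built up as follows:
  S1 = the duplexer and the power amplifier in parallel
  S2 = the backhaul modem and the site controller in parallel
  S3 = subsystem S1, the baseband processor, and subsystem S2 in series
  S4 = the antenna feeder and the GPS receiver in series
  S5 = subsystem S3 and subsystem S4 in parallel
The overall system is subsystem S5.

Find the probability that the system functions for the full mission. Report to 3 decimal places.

Parallel (duplexer and power amplifier): 1 − (1 − 0.99100)(1 − 0.75200) = 0.99777
Parallel (backhaul modem and site controller): 1 − (1 − 0.72900)(1 − 0.87600) = 0.96640
Series ([0.99777], baseband processor, and [0.96640]): 0.99777 × 0.97100 × 0.96640 = 0.93628
Series (antenna feeder and GPS receiver): 0.90900 × 0.93600 = 0.85082
Parallel ([0.93628] and [0.85082]): 1 − (1 − 0.93628)(1 − 0.85082) = 0.990

0.990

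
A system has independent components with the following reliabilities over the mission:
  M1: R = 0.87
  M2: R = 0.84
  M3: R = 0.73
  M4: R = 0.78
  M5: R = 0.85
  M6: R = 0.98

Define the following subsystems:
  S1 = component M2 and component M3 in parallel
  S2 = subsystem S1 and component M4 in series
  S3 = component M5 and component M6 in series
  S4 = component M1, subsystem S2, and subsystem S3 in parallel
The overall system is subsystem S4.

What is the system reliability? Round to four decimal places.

0.9945

Parallel (M2 and M3): 1 − (1 − 0.840000)(1 − 0.730000) = 0.956800
Series ([0.956800] and M4): 0.956800 × 0.780000 = 0.746304
Series (M5 and M6): 0.850000 × 0.980000 = 0.833000
Parallel (M1, [0.746304], and [0.833000]): 1 − (1 − 0.870000)(1 − 0.746304)(1 − 0.833000) = 0.9945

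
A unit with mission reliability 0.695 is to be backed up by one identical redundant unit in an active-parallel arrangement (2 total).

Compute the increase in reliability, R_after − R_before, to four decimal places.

0.2120

R_before = 0.695
R_after = 1 − (1 − 0.695)^2 = 0.9070
ΔR = 0.9070 − 0.695 = 0.2120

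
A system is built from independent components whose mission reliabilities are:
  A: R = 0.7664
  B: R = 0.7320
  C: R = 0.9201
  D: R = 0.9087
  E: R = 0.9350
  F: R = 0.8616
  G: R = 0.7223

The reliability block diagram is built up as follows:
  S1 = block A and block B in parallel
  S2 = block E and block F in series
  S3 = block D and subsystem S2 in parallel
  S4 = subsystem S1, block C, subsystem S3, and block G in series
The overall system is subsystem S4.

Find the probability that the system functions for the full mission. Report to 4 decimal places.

0.6119

Parallel (A and B): 1 − (1 − 0.766400)(1 − 0.732000) = 0.937395
Series (E and F): 0.935000 × 0.861600 = 0.805596
Parallel (D and [0.805596]): 1 − (1 − 0.908700)(1 − 0.805596) = 0.982251
Series ([0.937395], C, [0.982251], and G): 0.937395 × 0.920100 × 0.982251 × 0.722300 = 0.6119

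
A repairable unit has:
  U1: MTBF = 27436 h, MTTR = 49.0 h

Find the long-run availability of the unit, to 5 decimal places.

0.99822

A(U1) = MTBF/(MTBF+MTTR) = 27436/(27436+49.0) = 0.99822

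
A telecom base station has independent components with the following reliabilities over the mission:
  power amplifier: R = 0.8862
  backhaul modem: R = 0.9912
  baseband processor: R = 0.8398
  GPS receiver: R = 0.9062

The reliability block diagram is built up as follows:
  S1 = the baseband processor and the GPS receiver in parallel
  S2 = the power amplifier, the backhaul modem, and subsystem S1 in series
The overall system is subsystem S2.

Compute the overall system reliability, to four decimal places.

0.8652

Parallel (baseband processor and GPS receiver): 1 − (1 − 0.839800)(1 − 0.906200) = 0.984973
Series (power amplifier, backhaul modem, and [0.984973]): 0.886200 × 0.991200 × 0.984973 = 0.8652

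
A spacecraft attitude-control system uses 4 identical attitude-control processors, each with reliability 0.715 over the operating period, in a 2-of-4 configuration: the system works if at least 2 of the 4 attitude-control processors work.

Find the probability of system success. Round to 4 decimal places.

R = Σ_{i=2}^{4} C(4,i) p^i (1−p)^{4−i} with p = 0.715
C(4,2)·0.715^2·0.285^2 = 0.249146
C(4,3)·0.715^3·0.285^1 = 0.416699
C(4,4)·0.715^4·0.285^0 = 0.261351
Sum = 0.9272

0.9272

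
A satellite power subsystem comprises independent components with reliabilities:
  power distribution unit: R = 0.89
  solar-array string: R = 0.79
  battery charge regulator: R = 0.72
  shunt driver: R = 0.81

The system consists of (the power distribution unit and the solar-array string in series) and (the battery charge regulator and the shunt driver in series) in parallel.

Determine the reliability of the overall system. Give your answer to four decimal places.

Series (power distribution unit and solar-array string): 0.890000 × 0.790000 = 0.703100
Series (battery charge regulator and shunt driver): 0.720000 × 0.810000 = 0.583200
Parallel ([0.703100] and [0.583200]): 1 − (1 − 0.703100)(1 − 0.583200) = 0.8763

0.8763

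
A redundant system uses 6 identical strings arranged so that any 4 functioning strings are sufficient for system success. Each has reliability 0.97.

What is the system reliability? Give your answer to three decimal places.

R = Σ_{i=4}^{6} C(6,i) p^i (1−p)^{6−i} with p = 0.97
C(6,4)·0.97^4·0.03^2 = 0.01195
C(6,5)·0.97^5·0.03^1 = 0.15457
C(6,6)·0.97^6·0.03^0 = 0.83297
Sum = 0.999

0.999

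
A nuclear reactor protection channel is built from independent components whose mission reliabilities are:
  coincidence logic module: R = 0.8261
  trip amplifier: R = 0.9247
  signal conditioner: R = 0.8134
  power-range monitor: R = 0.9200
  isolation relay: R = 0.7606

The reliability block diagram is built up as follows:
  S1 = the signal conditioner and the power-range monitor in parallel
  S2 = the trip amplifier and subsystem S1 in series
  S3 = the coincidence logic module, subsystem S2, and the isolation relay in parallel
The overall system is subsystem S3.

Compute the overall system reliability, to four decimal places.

0.9963

Parallel (signal conditioner and power-range monitor): 1 − (1 − 0.813400)(1 − 0.920000) = 0.985072
Series (trip amplifier and [0.985072]): 0.924700 × 0.985072 = 0.910896
Parallel (coincidence logic module, [0.910896], and isolation relay): 1 − (1 − 0.826100)(1 − 0.910896)(1 − 0.760600) = 0.9963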